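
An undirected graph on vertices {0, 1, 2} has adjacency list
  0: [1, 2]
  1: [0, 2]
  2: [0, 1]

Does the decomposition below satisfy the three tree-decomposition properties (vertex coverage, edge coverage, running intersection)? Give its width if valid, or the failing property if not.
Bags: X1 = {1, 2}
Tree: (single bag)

A tree decomposition must satisfy three properties: every vertex lies in some bag; for every edge, both endpoints lie together in some bag; and for every vertex, the bags containing it form a connected subtree. Here vertex 0 appears in no bag, so the decomposition is invalid.

No — vertex 0 appears in no bag.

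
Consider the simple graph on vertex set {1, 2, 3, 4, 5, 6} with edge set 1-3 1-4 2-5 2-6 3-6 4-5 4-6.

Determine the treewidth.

A width-2 tree decomposition is:
Bags: B1 = {2, 4, 5}  B2 = {2, 4, 6}  B3 = {1, 4, 6}  B4 = {1, 3, 6}
Tree: B1–B2, B2–B3, B3–B4
The largest bag has 3 vertices, giving width 2; this decomposition certifies tw(G) ≤ 2. The edges 5–2–6–4–5 form a cycle, so G is not a tree and its treewidth is at least 2. Therefore the treewidth is 2.

2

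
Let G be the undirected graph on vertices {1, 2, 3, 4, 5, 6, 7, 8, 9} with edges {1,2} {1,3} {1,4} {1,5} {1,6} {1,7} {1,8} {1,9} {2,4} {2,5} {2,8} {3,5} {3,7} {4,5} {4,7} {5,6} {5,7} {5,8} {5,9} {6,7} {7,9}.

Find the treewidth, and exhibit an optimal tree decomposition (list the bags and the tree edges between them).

Each bag holds 4 vertices, so the decomposition has width 3, which upper-bounds the treewidth. Conversely, {1, 2, 5, 8} is a clique of size 4, and the vertices of any clique must share a bag in every tree decomposition; so some bag has ≥ 4 vertices and tw(G) ≥ 3. Combining the bounds, tw(G) = 3.

Treewidth 3.
One optimal decomposition is:
Bags: B1 = {1, 5, 7, 9}  B2 = {1, 3, 5, 7}  B3 = {1, 4, 5, 7}  B4 = {1, 2, 4, 5}  B5 = {1, 2, 5, 8}  B6 = {1, 5, 6, 7}
Tree: B1–B2, B2–B3, B3–B4, B4–B5, B2–B6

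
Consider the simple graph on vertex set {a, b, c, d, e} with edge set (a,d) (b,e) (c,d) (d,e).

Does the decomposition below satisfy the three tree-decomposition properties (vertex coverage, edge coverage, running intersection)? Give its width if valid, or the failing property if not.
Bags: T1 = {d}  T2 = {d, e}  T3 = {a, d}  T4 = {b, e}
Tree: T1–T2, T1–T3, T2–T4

No — vertex c appears in no bag.

A tree decomposition must satisfy three properties: every vertex lies in some bag; for every edge, both endpoints lie together in some bag; and for every vertex, the bags containing it form a connected subtree. Here vertex c appears in no bag, so the decomposition is invalid.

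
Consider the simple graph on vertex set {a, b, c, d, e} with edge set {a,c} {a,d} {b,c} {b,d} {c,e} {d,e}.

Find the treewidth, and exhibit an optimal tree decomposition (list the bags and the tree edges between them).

Treewidth 2.
One such decomposition:
Bags: B1 = {c, d, e}  B2 = {b, c, d}  B3 = {a, c, d}
Tree: B1–B2, B2–B3

The largest bag has 3 vertices, giving width 2; this decomposition certifies tw(G) ≤ 2. Since c–e–d–b–c is a cycle in G, G is not acyclic. Forests are exactly the graphs of treewidth ≤ 1, so tw(G) ≥ 2. Hence tw(G) = 2 exactly.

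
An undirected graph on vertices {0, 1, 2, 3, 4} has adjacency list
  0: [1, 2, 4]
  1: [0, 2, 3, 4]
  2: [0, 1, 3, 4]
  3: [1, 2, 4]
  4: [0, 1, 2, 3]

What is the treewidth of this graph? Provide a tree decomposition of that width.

Each bag holds 4 vertices, so the decomposition has width 3, which upper-bounds the treewidth. On the other hand G contains the 4-clique {0, 1, 2, 4}. A clique must lie in a single bag of any decomposition, so no decomposition can have width below 3. Combining the bounds, tw(G) = 3.

Treewidth 3.
Bags: B1 = {1, 2, 3, 4}  B2 = {0, 1, 2, 4}
Tree: B1–B2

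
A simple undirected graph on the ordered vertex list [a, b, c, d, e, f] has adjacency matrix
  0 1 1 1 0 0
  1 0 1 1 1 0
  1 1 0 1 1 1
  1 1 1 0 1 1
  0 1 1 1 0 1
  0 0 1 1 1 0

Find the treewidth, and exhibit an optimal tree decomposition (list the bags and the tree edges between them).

Treewidth 3.
Bags: B1 = {a, b, c, d}  B2 = {b, c, d, e}  B3 = {c, d, e, f}
Tree: B1–B2, B2–B3

Every bag has size at most 4, so the width is 4 − 1 = 3 and tw(G) ≤ 3. On the other hand G contains the 4-clique {c, d, e, f}. A clique must lie in a single bag of any decomposition, so no decomposition can have width below 3. Therefore the treewidth is 3.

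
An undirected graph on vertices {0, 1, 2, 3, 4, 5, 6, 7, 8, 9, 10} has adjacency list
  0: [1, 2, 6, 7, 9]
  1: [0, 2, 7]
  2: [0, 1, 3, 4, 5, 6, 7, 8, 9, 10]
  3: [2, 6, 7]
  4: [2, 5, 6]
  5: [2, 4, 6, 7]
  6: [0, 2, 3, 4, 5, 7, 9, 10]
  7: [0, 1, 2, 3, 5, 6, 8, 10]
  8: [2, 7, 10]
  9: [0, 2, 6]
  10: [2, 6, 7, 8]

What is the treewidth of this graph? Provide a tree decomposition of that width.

Treewidth 3.
Bags: B1 = {2, 5, 6, 7}  B2 = {2, 6, 7, 10}  B3 = {2, 4, 5, 6}  B4 = {2, 7, 8, 10}  B5 = {0, 2, 6, 7}  B6 = {0, 2, 6, 9}  B7 = {2, 3, 6, 7}  B8 = {0, 1, 2, 7}
Tree: B1–B2, B1–B3, B2–B4, B2–B5, B5–B6, B1–B7, B5–B8

Each bag holds 4 vertices, so the decomposition has width 3, which upper-bounds the treewidth. Conversely, {2, 7, 8, 10} is a clique of size 4, and the vertices of any clique must share a bag in every tree decomposition; so some bag has ≥ 4 vertices and tw(G) ≥ 3. Combining the bounds, tw(G) = 3.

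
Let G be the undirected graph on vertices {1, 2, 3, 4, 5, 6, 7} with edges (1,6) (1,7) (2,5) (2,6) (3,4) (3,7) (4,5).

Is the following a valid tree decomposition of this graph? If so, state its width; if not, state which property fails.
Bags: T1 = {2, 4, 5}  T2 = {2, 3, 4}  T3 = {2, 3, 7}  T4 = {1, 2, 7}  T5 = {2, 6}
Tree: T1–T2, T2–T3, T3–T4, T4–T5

No — edge (1,6) lies in no bag.

A tree decomposition must satisfy three properties: every vertex lies in some bag; for every edge, both endpoints lie together in some bag; and for every vertex, the bags containing it form a connected subtree. Here edge (1,6) lies in no bag, so the decomposition is invalid.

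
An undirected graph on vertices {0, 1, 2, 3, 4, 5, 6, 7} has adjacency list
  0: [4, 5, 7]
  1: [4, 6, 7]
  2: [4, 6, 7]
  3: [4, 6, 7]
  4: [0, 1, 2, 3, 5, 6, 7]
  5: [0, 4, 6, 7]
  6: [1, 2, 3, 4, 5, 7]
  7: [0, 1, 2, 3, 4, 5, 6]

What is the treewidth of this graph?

A width-3 tree decomposition is:
Bags: B1 = {1, 4, 6, 7}  B2 = {2, 4, 6, 7}  B3 = {3, 4, 6, 7}  B4 = {4, 5, 6, 7}  B5 = {0, 4, 5, 7}
Tree: B1–B2, B2–B3, B3–B4, B4–B5
Every bag has size at most 4, so the width is 4 − 1 = 3 and tw(G) ≤ 3. On the other hand G contains the 4-clique {0, 4, 5, 7}. A clique must lie in a single bag of any decomposition, so no decomposition can have width below 3. The upper and lower bounds meet at 3, so that is the treewidth.

3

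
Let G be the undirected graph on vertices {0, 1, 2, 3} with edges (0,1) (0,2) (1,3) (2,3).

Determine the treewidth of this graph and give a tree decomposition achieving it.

Each bag holds 3 vertices, so the decomposition has width 2, which upper-bounds the treewidth. Since 0–1–3–2–0 is a cycle in G, G is not acyclic. Forests are exactly the graphs of treewidth ≤ 1, so tw(G) ≥ 2. Hence tw(G) = 2 exactly.

Treewidth 2.
One such decomposition:
Bags: B1 = {0, 1, 3}  B2 = {0, 2, 3}
Tree: B1–B2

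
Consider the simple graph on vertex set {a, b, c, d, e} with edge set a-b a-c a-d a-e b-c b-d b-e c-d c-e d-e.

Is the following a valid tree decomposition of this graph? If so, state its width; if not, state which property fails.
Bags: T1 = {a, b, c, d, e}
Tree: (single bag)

Yes; width 4.

Checking the three conditions: (i) the bags cover all of {a, b, c, d, e}; (ii) for each edge, some bag contains both endpoints; (iii) the bags containing any fixed vertex form a subtree. All hold, so the decomposition is valid with width 5 − 1 = 4.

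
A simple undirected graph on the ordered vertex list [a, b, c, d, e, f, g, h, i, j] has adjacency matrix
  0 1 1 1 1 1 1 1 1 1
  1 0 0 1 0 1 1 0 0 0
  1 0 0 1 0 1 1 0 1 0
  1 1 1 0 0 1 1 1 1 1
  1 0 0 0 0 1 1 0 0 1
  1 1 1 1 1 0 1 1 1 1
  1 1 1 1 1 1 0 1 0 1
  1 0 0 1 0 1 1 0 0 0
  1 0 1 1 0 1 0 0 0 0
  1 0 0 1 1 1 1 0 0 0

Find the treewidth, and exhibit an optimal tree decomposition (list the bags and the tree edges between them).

Treewidth 4.
One such decomposition:
Bags: B1 = {a, e, f, g, j}  B2 = {a, d, f, g, j}  B3 = {a, c, d, f, g}  B4 = {a, d, f, g, h}  B5 = {a, c, d, f, i}  B6 = {a, b, d, f, g}
Tree: B1–B2, B2–B3, B3–B4, B3–B5, B3–B6

The largest bag has 5 vertices, giving width 4; this decomposition certifies tw(G) ≤ 4. Conversely, {a, d, f, g, j} is a clique of size 5, and the vertices of any clique must share a bag in every tree decomposition; so some bag has ≥ 5 vertices and tw(G) ≥ 4. Combining the bounds, tw(G) = 4.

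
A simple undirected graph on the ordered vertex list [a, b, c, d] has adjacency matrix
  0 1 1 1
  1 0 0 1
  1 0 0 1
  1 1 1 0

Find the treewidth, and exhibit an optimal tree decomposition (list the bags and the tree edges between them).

Treewidth 2.
Bags: B1 = {a, b, d}  B2 = {a, c, d}
Tree: B1–B2

Each bag holds 3 vertices, so the decomposition has width 2, which upper-bounds the treewidth. Conversely, {a, c, d} is a clique of size 3, and the vertices of any clique must share a bag in every tree decomposition; so some bag has ≥ 3 vertices and tw(G) ≥ 2. Hence tw(G) = 2 exactly.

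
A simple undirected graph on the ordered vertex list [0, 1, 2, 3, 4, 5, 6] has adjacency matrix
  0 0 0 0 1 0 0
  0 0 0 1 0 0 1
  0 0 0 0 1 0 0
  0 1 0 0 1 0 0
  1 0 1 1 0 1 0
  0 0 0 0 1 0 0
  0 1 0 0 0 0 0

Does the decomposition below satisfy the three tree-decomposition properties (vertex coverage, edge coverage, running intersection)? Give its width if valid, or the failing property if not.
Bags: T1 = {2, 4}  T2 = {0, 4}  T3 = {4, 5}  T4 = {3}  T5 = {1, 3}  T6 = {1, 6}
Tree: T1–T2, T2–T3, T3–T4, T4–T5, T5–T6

A tree decomposition must satisfy three properties: every vertex lies in some bag; for every edge, both endpoints lie together in some bag; and for every vertex, the bags containing it form a connected subtree. Here edge (4,3) lies in no bag, so the decomposition is invalid.

No — edge (4,3) lies in no bag.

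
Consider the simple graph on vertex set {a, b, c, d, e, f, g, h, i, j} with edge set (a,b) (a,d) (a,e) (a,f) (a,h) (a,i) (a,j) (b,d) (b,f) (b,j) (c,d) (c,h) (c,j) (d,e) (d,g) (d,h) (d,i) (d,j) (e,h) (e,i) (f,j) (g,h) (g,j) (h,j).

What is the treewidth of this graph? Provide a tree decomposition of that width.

Treewidth 3.
Bags: B1 = {a, d, e, h}  B2 = {a, d, h, j}  B3 = {a, b, d, j}  B4 = {a, b, f, j}  B5 = {d, g, h, j}  B6 = {a, d, e, i}  B7 = {c, d, h, j}
Tree: B1–B2, B2–B3, B3–B4, B2–B5, B1–B6, B5–B7

Every bag has size at most 4, so the width is 4 − 1 = 3 and tw(G) ≤ 3. For the lower bound, the 4 vertices {d, g, h, j} are pairwise adjacent, and any tree decomposition puts a clique entirely inside one bag — forcing width ≥ 3. Therefore the treewidth is 3.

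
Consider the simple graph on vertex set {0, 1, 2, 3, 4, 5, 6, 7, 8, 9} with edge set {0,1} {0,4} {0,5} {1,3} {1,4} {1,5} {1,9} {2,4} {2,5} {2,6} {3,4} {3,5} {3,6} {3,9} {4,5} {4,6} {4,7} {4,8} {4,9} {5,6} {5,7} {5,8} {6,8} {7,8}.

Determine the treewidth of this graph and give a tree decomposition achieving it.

Every bag has size at most 4, so the width is 4 − 1 = 3 and tw(G) ≤ 3. Conversely, {1, 3, 4, 9} is a clique of size 4, and the vertices of any clique must share a bag in every tree decomposition; so some bag has ≥ 4 vertices and tw(G) ≥ 3. Therefore the treewidth is 3.

Treewidth 3.
One optimal decomposition is:
Bags: B1 = {3, 4, 5, 6}  B2 = {1, 3, 4, 5}  B3 = {0, 1, 4, 5}  B4 = {1, 3, 4, 9}  B5 = {2, 4, 5, 6}  B6 = {4, 5, 6, 8}  B7 = {4, 5, 7, 8}
Tree: B1–B2, B2–B3, B2–B4, B1–B5, B1–B6, B6–B7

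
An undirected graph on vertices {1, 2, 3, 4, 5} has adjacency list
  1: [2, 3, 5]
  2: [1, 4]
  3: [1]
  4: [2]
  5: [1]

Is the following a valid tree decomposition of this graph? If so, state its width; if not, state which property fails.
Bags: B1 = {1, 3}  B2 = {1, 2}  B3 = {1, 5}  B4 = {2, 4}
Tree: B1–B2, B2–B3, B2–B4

Checking the three conditions: (i) the bags cover all of {1, 2, 3, 4, 5}; (ii) for each edge, some bag contains both endpoints; (iii) the bags containing any fixed vertex form a subtree. All hold, so the decomposition is valid with width 2 − 1 = 1.

Yes; width 1.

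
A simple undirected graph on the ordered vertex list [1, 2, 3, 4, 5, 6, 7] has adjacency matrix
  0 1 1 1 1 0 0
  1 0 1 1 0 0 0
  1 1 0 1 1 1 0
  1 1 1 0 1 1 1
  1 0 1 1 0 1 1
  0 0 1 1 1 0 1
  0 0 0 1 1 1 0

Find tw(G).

3

A width-3 tree decomposition is:
Bags: B1 = {1, 2, 3, 4}  B2 = {1, 3, 4, 5}  B3 = {3, 4, 5, 6}  B4 = {4, 5, 6, 7}
Tree: B1–B2, B2–B3, B3–B4
The largest bag has 4 vertices, giving width 3; this decomposition certifies tw(G) ≤ 3. Conversely, {1, 2, 3, 4} is a clique of size 4, and the vertices of any clique must share a bag in every tree decomposition; so some bag has ≥ 4 vertices and tw(G) ≥ 3. Therefore the treewidth is 3.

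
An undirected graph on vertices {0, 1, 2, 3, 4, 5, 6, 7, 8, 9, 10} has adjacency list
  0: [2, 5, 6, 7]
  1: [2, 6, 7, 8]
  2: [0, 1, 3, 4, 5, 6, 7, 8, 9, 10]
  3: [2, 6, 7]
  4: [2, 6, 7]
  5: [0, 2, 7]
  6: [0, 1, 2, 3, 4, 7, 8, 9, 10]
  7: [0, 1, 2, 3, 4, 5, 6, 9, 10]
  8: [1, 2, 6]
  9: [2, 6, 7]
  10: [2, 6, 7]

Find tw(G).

3

A width-3 tree decomposition is:
Bags: B1 = {0, 2, 5, 7}  B2 = {0, 2, 6, 7}  B3 = {2, 4, 6, 7}  B4 = {2, 6, 7, 9}  B5 = {1, 2, 6, 7}  B6 = {2, 3, 6, 7}  B7 = {1, 2, 6, 8}  B8 = {2, 6, 7, 10}
Tree: B1–B2, B2–B3, B2–B4, B4–B5, B3–B6, B5–B7, B5–B8
Each bag holds 4 vertices, so the decomposition has width 3, which upper-bounds the treewidth. For the lower bound, the 4 vertices {0, 2, 5, 7} are pairwise adjacent, and any tree decomposition puts a clique entirely inside one bag — forcing width ≥ 3. Therefore the treewidth is 3.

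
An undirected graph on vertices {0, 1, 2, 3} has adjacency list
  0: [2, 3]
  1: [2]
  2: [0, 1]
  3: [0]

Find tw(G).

1

A width-1 tree decomposition is:
Bags: B1 = {0, 2}  B2 = {1, 2}  B3 = {0, 3}
Tree: B1–B2, B1–B3
The largest bag has 2 vertices, giving width 1; this decomposition certifies tw(G) ≤ 1. G has an edge, so its treewidth is at least 1. Combining the bounds, tw(G) = 1.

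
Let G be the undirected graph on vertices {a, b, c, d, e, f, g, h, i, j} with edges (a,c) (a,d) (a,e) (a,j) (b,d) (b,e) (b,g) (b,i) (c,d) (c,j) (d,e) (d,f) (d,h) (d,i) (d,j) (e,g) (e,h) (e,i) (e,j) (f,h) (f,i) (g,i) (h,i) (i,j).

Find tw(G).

A width-3 tree decomposition is:
Bags: B1 = {d, e, i, j}  B2 = {a, d, e, j}  B3 = {b, d, e, i}  B4 = {a, c, d, j}  B5 = {b, e, g, i}  B6 = {d, e, h, i}  B7 = {d, f, h, i}
Tree: B1–B2, B1–B3, B2–B4, B3–B5, B1–B6, B6–B7
Each bag holds 4 vertices, so the decomposition has width 3, which upper-bounds the treewidth. For the lower bound, the 4 vertices {a, c, d, j} are pairwise adjacent, and any tree decomposition puts a clique entirely inside one bag — forcing width ≥ 3. Hence tw(G) = 3 exactly.

3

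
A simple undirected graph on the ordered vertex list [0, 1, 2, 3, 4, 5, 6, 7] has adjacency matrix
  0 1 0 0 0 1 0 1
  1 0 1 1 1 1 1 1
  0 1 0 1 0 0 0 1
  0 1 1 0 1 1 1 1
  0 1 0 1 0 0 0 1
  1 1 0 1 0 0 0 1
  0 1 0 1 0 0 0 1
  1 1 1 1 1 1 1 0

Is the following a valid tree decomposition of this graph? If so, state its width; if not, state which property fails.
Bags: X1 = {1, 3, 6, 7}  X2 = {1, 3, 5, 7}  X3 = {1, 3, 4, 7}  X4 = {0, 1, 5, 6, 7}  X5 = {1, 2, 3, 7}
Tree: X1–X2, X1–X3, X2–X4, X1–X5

No — bags containing vertex 6 are not connected in the tree.

A tree decomposition must satisfy three properties: every vertex lies in some bag; for every edge, both endpoints lie together in some bag; and for every vertex, the bags containing it form a connected subtree. Here bags containing vertex 6 are not connected in the tree, so the decomposition is invalid.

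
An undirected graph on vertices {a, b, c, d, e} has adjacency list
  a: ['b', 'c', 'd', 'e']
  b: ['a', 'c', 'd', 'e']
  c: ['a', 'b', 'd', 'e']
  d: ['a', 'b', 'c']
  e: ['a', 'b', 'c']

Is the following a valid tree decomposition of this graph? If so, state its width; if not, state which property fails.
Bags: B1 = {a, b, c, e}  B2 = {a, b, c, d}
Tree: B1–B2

Yes; width 3.

Every vertex of G appears in some bag (union = {a, b, c, d, e}); every edge is covered by a bag; and for each vertex v the set of bags containing v is connected in the bag tree. The decomposition is therefore valid. The largest bag has 4 vertices, so the width is 3.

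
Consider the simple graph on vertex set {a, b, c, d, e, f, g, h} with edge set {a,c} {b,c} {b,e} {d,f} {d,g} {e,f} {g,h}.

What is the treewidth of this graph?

A width-1 tree decomposition is:
Bags: B1 = {g, h}  B2 = {d, g}  B3 = {d, f}  B4 = {e, f}  B5 = {b, e}  B6 = {b, c}  B7 = {a, c}
Tree: B1–B2, B2–B3, B3–B4, B4–B5, B5–B6, B6–B7
Each bag holds 2 vertices, so the decomposition has width 1, which upper-bounds the treewidth. Any graph with an edge has treewidth ≥ 1, and G has the edge h–g. Therefore the treewidth is 1.

1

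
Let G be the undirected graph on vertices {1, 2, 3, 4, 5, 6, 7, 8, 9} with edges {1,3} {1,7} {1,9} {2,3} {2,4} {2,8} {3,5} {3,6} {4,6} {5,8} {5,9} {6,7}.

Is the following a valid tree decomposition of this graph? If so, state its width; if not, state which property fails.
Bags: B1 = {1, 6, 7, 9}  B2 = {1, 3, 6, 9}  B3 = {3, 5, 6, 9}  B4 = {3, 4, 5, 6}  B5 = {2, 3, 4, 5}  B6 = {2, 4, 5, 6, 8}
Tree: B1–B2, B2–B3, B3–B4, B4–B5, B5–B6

A tree decomposition must satisfy three properties: every vertex lies in some bag; for every edge, both endpoints lie together in some bag; and for every vertex, the bags containing it form a connected subtree. Here bags containing vertex 6 are not connected in the tree, so the decomposition is invalid.

No — bags containing vertex 6 are not connected in the tree.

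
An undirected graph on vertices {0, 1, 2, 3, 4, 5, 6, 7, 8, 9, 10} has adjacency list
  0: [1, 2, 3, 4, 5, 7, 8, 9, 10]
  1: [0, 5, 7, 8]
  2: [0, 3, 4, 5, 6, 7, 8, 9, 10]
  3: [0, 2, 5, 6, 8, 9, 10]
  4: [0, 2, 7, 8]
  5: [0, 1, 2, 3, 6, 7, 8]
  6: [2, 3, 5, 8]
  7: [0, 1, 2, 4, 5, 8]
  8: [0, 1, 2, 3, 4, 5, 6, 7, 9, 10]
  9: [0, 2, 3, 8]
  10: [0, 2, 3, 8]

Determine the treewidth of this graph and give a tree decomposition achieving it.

Each bag holds 5 vertices, so the decomposition has width 4, which upper-bounds the treewidth. On the other hand G contains the 5-clique {0, 1, 5, 7, 8}. A clique must lie in a single bag of any decomposition, so no decomposition can have width below 4. Combining the bounds, tw(G) = 4.

Treewidth 4.
One such decomposition:
Bags: B1 = {0, 2, 3, 5, 8}  B2 = {0, 2, 3, 8, 9}  B3 = {2, 3, 5, 6, 8}  B4 = {0, 2, 5, 7, 8}  B5 = {0, 2, 3, 8, 10}  B6 = {0, 2, 4, 7, 8}  B7 = {0, 1, 5, 7, 8}
Tree: B1–B2, B1–B3, B1–B4, B2–B5, B4–B6, B4–B7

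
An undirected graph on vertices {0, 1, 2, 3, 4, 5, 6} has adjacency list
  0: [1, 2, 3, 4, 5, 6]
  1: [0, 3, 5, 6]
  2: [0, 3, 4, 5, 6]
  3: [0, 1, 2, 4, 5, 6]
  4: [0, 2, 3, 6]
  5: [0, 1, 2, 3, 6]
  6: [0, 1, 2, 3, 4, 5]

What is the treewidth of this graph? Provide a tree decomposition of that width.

Every bag has size at most 5, so the width is 5 − 1 = 4 and tw(G) ≤ 4. Conversely, {0, 1, 3, 5, 6} is a clique of size 5, and the vertices of any clique must share a bag in every tree decomposition; so some bag has ≥ 5 vertices and tw(G) ≥ 4. Therefore the treewidth is 4.

Treewidth 4.
One such decomposition:
Bags: B1 = {0, 2, 3, 5, 6}  B2 = {0, 1, 3, 5, 6}  B3 = {0, 2, 3, 4, 6}
Tree: B1–B2, B1–B3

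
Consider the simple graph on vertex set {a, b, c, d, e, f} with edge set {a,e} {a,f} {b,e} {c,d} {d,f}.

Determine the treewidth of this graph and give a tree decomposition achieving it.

The largest bag has 2 vertices, giving width 1; this decomposition certifies tw(G) ≤ 1. Since G has at least one edge (e.g. c–d), it is not an edgeless graph, so tw(G) ≥ 1. Therefore the treewidth is 1.

Treewidth 1.
One such decomposition:
Bags: B1 = {c, d}  B2 = {d, f}  B3 = {a, f}  B4 = {a, e}  B5 = {b, e}
Tree: B1–B2, B2–B3, B3–B4, B4–B5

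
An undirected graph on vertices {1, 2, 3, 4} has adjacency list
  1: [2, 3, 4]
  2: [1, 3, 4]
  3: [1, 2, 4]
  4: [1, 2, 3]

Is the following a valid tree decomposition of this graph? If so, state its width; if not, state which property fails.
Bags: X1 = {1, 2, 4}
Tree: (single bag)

A tree decomposition must satisfy three properties: every vertex lies in some bag; for every edge, both endpoints lie together in some bag; and for every vertex, the bags containing it form a connected subtree. Here vertex 3 appears in no bag, so the decomposition is invalid.

No — vertex 3 appears in no bag.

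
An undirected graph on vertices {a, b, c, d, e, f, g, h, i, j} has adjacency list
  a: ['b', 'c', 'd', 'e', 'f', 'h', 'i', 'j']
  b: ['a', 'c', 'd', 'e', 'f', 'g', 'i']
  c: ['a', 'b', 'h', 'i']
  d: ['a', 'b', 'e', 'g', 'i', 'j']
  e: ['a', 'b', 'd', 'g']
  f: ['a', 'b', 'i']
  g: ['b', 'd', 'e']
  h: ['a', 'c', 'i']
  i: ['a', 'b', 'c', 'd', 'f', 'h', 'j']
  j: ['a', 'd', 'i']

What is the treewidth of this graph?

3

A width-3 tree decomposition is:
Bags: B1 = {a, b, d, i}  B2 = {a, b, f, i}  B3 = {a, b, c, i}  B4 = {a, b, d, e}  B5 = {a, c, h, i}  B6 = {a, d, i, j}  B7 = {b, d, e, g}
Tree: B1–B2, B1–B3, B1–B4, B3–B5, B1–B6, B4–B7
Every bag has size at most 4, so the width is 4 − 1 = 3 and tw(G) ≤ 3. For the lower bound, the 4 vertices {b, d, e, g} are pairwise adjacent, and any tree decomposition puts a clique entirely inside one bag — forcing width ≥ 3. Hence tw(G) = 3 exactly.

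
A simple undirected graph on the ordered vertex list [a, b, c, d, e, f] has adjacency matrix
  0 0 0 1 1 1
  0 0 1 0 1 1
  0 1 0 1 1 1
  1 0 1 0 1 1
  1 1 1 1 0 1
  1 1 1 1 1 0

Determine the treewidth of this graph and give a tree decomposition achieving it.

Every bag has size at most 4, so the width is 4 − 1 = 3 and tw(G) ≤ 3. Conversely, {c, d, e, f} is a clique of size 4, and the vertices of any clique must share a bag in every tree decomposition; so some bag has ≥ 4 vertices and tw(G) ≥ 3. Hence tw(G) = 3 exactly.

Treewidth 3.
One optimal decomposition is:
Bags: B1 = {a, d, e, f}  B2 = {c, d, e, f}  B3 = {b, c, e, f}
Tree: B1–B2, B2–B3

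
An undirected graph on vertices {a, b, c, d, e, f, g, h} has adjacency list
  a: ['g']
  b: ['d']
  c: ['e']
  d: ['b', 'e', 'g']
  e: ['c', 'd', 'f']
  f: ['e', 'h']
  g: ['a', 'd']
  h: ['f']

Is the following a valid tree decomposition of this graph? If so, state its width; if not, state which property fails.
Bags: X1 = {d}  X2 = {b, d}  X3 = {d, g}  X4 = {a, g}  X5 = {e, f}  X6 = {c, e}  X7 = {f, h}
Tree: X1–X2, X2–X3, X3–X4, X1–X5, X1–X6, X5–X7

A tree decomposition must satisfy three properties: every vertex lies in some bag; for every edge, both endpoints lie together in some bag; and for every vertex, the bags containing it form a connected subtree. Here edge (e,d) lies in no bag, so the decomposition is invalid.

No — edge (e,d) lies in no bag.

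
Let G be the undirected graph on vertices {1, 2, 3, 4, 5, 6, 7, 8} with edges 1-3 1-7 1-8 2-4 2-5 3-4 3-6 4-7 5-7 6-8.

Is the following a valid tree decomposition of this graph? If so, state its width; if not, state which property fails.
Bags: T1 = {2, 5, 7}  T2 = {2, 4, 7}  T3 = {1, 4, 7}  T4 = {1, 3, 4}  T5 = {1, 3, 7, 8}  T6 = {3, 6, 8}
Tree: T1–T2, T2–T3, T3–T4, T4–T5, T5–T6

No — bags containing vertex 7 are not connected in the tree.

A tree decomposition must satisfy three properties: every vertex lies in some bag; for every edge, both endpoints lie together in some bag; and for every vertex, the bags containing it form a connected subtree. Here bags containing vertex 7 are not connected in the tree, so the decomposition is invalid.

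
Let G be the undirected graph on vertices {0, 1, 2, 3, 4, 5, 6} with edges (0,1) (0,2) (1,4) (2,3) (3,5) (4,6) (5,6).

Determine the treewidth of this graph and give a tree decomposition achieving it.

Each bag holds 3 vertices, so the decomposition has width 2, which upper-bounds the treewidth. Since 1–0–2–3–5–6–4–1 is a cycle in G, G is not acyclic. Forests are exactly the graphs of treewidth ≤ 1, so tw(G) ≥ 2. The upper and lower bounds meet at 2, so that is the treewidth.

Treewidth 2.
One optimal decomposition is:
Bags: B1 = {0, 1, 2}  B2 = {1, 2, 3}  B3 = {1, 3, 5}  B4 = {1, 5, 6}  B5 = {1, 4, 6}
Tree: B1–B2, B2–B3, B3–B4, B4–B5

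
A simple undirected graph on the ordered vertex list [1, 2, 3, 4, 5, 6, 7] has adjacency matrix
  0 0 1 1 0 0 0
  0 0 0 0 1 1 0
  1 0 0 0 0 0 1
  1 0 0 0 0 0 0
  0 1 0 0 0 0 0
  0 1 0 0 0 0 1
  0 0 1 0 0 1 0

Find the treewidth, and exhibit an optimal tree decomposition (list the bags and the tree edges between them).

Every bag has size at most 2, so the width is 2 − 1 = 1 and tw(G) ≤ 1. Any graph with an edge has treewidth ≥ 1, and G has the edge 4–1. Combining the bounds, tw(G) = 1.

Treewidth 1.
Bags: B1 = {1, 4}  B2 = {1, 3}  B3 = {3, 7}  B4 = {6, 7}  B5 = {2, 6}  B6 = {2, 5}
Tree: B1–B2, B2–B3, B3–B4, B4–B5, B5–B6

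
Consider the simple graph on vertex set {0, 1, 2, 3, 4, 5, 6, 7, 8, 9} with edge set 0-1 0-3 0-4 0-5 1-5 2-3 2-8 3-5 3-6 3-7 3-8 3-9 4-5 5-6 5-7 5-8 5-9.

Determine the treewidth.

2

A width-2 tree decomposition is:
Bags: B1 = {0, 3, 5}  B2 = {3, 5, 8}  B3 = {0, 1, 5}  B4 = {3, 5, 9}  B5 = {2, 3, 8}  B6 = {3, 5, 6}  B7 = {0, 4, 5}  B8 = {3, 5, 7}
Tree: B1–B2, B1–B3, B1–B4, B2–B5, B2–B6, B3–B7, B4–B8
Each bag holds 3 vertices, so the decomposition has width 2, which upper-bounds the treewidth. For the lower bound, the 3 vertices {2, 3, 8} are pairwise adjacent, and any tree decomposition puts a clique entirely inside one bag — forcing width ≥ 2. Hence tw(G) = 2 exactly.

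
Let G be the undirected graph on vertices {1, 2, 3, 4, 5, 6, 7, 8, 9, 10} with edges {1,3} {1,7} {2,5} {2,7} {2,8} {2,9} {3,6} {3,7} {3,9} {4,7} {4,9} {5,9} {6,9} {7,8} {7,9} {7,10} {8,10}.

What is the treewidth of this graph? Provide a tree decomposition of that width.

Treewidth 2.
Bags: B1 = {2, 7, 9}  B2 = {3, 7, 9}  B3 = {1, 3, 7}  B4 = {2, 7, 8}  B5 = {4, 7, 9}  B6 = {2, 5, 9}  B7 = {3, 6, 9}  B8 = {7, 8, 10}
Tree: B1–B2, B2–B3, B1–B4, B1–B5, B1–B6, B2–B7, B4–B8

Every bag has size at most 3, so the width is 3 − 1 = 2 and tw(G) ≤ 2. On the other hand G contains the 3-clique {2, 5, 9}. A clique must lie in a single bag of any decomposition, so no decomposition can have width below 2. The upper and lower bounds meet at 2, so that is the treewidth.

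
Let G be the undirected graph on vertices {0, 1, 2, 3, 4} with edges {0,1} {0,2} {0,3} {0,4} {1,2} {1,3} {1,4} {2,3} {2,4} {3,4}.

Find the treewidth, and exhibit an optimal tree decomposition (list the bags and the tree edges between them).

With just one bag of size 5, the width is 5 − 1 = 4, so tw(G) ≤ 4. Conversely, {0, 1, 2, 3, 4} is a clique of size 5, and the vertices of any clique must share a bag in every tree decomposition; so some bag has ≥ 5 vertices and tw(G) ≥ 4. Combining the bounds, tw(G) = 4.

Treewidth 4.
One optimal decomposition is:
Bags: B1 = {0, 1, 2, 3, 4}
Tree: (single bag)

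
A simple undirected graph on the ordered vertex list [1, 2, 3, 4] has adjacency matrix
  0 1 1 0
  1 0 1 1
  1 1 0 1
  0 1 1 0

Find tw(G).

2

A width-2 tree decomposition is:
Bags: B1 = {1, 2, 3}  B2 = {2, 3, 4}
Tree: B1–B2
Each bag holds 3 vertices, so the decomposition has width 2, which upper-bounds the treewidth. For the lower bound, the 3 vertices {1, 2, 3} are pairwise adjacent, and any tree decomposition puts a clique entirely inside one bag — forcing width ≥ 2. Hence tw(G) = 2 exactly.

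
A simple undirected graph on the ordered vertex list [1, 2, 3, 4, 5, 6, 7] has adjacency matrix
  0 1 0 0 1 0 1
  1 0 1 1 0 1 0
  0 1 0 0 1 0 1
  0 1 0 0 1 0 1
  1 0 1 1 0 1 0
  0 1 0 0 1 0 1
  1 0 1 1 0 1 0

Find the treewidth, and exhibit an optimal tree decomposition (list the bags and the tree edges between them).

Treewidth 3.
One such decomposition:
Bags: B1 = {1, 2, 5, 7}  B2 = {2, 3, 5, 7}  B3 = {2, 5, 6, 7}  B4 = {2, 4, 5, 7}
Tree: B1–B2, B2–B3, B3–B4

The largest bag has 4 vertices, giving width 3; this decomposition certifies tw(G) ≤ 3. For the lower bound: the 4 vertex sets {1,2}, {3,5}, {7}, {6} are disjoint, each induces a connected subgraph, and every pair is joined by at least one edge of G. Contracting each set to a single vertex therefore yields K_{4} as a minor, and since treewidth is minor-monotone, tw(G) ≥ tw(K_{4}) = 3. The upper and lower bounds meet at 3, so that is the treewidth.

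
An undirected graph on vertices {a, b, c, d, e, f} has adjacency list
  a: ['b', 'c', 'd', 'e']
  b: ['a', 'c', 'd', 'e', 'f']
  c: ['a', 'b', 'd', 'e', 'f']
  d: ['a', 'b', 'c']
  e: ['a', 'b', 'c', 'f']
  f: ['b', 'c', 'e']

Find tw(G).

3

A width-3 tree decomposition is:
Bags: B1 = {a, b, c, e}  B2 = {b, c, e, f}  B3 = {a, b, c, d}
Tree: B1–B2, B1–B3
The largest bag has 4 vertices, giving width 3; this decomposition certifies tw(G) ≤ 3. For the lower bound, the 4 vertices {a, b, c, d} are pairwise adjacent, and any tree decomposition puts a clique entirely inside one bag — forcing width ≥ 3. Combining the bounds, tw(G) = 3.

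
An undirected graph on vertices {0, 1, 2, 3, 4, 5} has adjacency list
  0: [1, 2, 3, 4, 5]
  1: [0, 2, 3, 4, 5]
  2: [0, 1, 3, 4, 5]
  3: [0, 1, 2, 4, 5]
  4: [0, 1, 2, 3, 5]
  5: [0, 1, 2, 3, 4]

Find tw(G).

5

A width-5 tree decomposition is:
Bags: B1 = {0, 1, 2, 3, 4, 5}
Tree: (single bag)
With just one bag of size 6, the width is 6 − 1 = 5, so tw(G) ≤ 5. On the other hand G contains the 6-clique {0, 1, 2, 3, 4, 5}. A clique must lie in a single bag of any decomposition, so no decomposition can have width below 5. Therefore the treewidth is 5.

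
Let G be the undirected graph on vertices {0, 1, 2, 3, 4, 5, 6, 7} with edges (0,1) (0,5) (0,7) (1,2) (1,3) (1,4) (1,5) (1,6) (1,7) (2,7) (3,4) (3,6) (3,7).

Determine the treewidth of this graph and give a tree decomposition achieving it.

Treewidth 2.
Bags: B1 = {1, 3, 7}  B2 = {0, 1, 7}  B3 = {1, 3, 4}  B4 = {1, 2, 7}  B5 = {0, 1, 5}  B6 = {1, 3, 6}
Tree: B1–B2, B1–B3, B1–B4, B2–B5, B3–B6

Every bag has size at most 3, so the width is 3 − 1 = 2 and tw(G) ≤ 2. On the other hand G contains the 3-clique {0, 1, 5}. A clique must lie in a single bag of any decomposition, so no decomposition can have width below 2. The upper and lower bounds meet at 2, so that is the treewidth.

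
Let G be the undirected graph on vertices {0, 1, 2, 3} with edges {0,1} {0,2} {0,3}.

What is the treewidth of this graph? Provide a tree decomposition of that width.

Every bag has size at most 2, so the width is 2 − 1 = 1 and tw(G) ≤ 1. Any graph with an edge has treewidth ≥ 1, and G has the edge 1–0. The upper and lower bounds meet at 1, so that is the treewidth.

Treewidth 1.
One optimal decomposition is:
Bags: B1 = {0, 1}  B2 = {0, 2}  B3 = {0, 3}
Tree: B1–B2, B2–B3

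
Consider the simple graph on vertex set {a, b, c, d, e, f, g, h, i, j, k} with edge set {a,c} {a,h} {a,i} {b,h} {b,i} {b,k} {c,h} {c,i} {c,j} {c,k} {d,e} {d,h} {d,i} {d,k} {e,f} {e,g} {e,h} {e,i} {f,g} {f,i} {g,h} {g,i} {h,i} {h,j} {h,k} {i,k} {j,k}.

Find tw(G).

A width-3 tree decomposition is:
Bags: B1 = {e, g, h, i}  B2 = {d, e, h, i}  B3 = {d, h, i, k}  B4 = {e, f, g, i}  B5 = {c, h, i, k}  B6 = {a, c, h, i}  B7 = {b, h, i, k}  B8 = {c, h, j, k}
Tree: B1–B2, B2–B3, B1–B4, B3–B5, B5–B6, B5–B7, B5–B8
The largest bag has 4 vertices, giving width 3; this decomposition certifies tw(G) ≤ 3. Conversely, {c, h, j, k} is a clique of size 4, and the vertices of any clique must share a bag in every tree decomposition; so some bag has ≥ 4 vertices and tw(G) ≥ 3. Therefore the treewidth is 3.

3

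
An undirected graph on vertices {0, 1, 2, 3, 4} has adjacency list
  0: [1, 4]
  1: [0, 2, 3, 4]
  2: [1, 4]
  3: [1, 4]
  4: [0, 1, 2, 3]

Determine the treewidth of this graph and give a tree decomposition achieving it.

Treewidth 2.
One optimal decomposition is:
Bags: B1 = {1, 2, 4}  B2 = {1, 3, 4}  B3 = {0, 1, 4}
Tree: B1–B2, B1–B3

Every bag has size at most 3, so the width is 3 − 1 = 2 and tw(G) ≤ 2. For the lower bound, the 3 vertices {0, 1, 4} are pairwise adjacent, and any tree decomposition puts a clique entirely inside one bag — forcing width ≥ 2. The upper and lower bounds meet at 2, so that is the treewidth.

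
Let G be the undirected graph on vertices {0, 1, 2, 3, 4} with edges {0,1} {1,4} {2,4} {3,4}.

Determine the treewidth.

1

A width-1 tree decomposition is:
Bags: B1 = {0, 1}  B2 = {1, 4}  B3 = {3, 4}  B4 = {2, 4}
Tree: B1–B2, B2–B3, B3–B4
Each bag holds 2 vertices, so the decomposition has width 1, which upper-bounds the treewidth. Since G has at least one edge (e.g. 1–0), it is not an edgeless graph, so tw(G) ≥ 1. Hence tw(G) = 1 exactly.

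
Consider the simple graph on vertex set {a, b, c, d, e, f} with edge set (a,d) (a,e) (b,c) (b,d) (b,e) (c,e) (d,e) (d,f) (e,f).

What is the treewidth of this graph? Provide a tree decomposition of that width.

Each bag holds 3 vertices, so the decomposition has width 2, which upper-bounds the treewidth. For the lower bound, the 3 vertices {a, d, e} are pairwise adjacent, and any tree decomposition puts a clique entirely inside one bag — forcing width ≥ 2. Therefore the treewidth is 2.

Treewidth 2.
One such decomposition:
Bags: B1 = {b, d, e}  B2 = {d, e, f}  B3 = {a, d, e}  B4 = {b, c, e}
Tree: B1–B2, B2–B3, B1–B4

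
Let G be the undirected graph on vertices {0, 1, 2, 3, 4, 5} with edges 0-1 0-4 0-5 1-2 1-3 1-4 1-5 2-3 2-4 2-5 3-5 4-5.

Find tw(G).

A width-3 tree decomposition is:
Bags: B1 = {1, 2, 4, 5}  B2 = {0, 1, 4, 5}  B3 = {1, 2, 3, 5}
Tree: B1–B2, B1–B3
Every bag has size at most 4, so the width is 4 − 1 = 3 and tw(G) ≤ 3. Conversely, {0, 1, 4, 5} is a clique of size 4, and the vertices of any clique must share a bag in every tree decomposition; so some bag has ≥ 4 vertices and tw(G) ≥ 3. Therefore the treewidth is 3.

3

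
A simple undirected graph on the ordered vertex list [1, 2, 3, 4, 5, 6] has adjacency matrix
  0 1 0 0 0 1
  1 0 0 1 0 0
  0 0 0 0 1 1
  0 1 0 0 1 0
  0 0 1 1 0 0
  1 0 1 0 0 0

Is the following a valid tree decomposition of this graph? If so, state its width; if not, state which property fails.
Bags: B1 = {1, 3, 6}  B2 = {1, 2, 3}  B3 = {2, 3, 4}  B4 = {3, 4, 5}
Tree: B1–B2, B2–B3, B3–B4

Every vertex of G appears in some bag (union = {1, 2, 3, 4, 5, 6}); every edge is covered by a bag; and for each vertex v the set of bags containing v is connected in the bag tree. The decomposition is therefore valid. The largest bag has 3 vertices, so the width is 2.

Yes; width 2.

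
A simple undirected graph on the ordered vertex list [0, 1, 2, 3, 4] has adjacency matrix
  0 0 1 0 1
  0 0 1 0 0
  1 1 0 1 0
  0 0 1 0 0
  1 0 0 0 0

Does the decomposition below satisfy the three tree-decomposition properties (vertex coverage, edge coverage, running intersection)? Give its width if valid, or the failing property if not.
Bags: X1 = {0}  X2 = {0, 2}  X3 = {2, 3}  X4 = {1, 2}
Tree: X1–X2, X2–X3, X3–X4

A tree decomposition must satisfy three properties: every vertex lies in some bag; for every edge, both endpoints lie together in some bag; and for every vertex, the bags containing it form a connected subtree. Here vertex 4 appears in no bag, so the decomposition is invalid.

No — vertex 4 appears in no bag.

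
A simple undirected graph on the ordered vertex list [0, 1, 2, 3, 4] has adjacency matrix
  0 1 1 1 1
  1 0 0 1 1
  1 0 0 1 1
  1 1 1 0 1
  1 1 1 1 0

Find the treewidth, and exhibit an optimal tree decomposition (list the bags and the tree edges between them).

The largest bag has 4 vertices, giving width 3; this decomposition certifies tw(G) ≤ 3. For the lower bound, the 4 vertices {0, 1, 3, 4} are pairwise adjacent, and any tree decomposition puts a clique entirely inside one bag — forcing width ≥ 3. Combining the bounds, tw(G) = 3.

Treewidth 3.
Bags: B1 = {0, 1, 3, 4}  B2 = {0, 2, 3, 4}
Tree: B1–B2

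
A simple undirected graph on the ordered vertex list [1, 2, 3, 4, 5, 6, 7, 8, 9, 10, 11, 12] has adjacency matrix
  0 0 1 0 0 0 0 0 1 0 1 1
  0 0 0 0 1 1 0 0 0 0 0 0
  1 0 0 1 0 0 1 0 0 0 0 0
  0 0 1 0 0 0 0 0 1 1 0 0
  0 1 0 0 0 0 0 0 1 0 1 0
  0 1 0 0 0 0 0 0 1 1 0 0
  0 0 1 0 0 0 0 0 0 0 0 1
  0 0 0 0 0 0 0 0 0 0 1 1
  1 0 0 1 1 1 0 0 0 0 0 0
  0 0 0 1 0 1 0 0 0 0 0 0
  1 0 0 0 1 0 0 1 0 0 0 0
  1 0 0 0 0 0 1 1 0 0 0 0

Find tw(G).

A width-3 tree decomposition is:
Bags: B1 = {2, 5, 6, 10}  B2 = {5, 6, 9, 10}  B3 = {4, 5, 9, 10}  B4 = {4, 5, 9, 11}  B5 = {1, 4, 9, 11}  B6 = {1, 3, 4, 11}  B7 = {1, 3, 8, 11}  B8 = {1, 3, 8, 12}  B9 = {3, 7, 8, 12}
Tree: B1–B2, B2–B3, B3–B4, B4–B5, B5–B6, B6–B7, B7–B8, B8–B9
Each bag holds 4 vertices, so the decomposition has width 3, which upper-bounds the treewidth. For the lower bound: the 4 vertex sets {2,6,10}, {5}, {9}, {1,3,4,11} are disjoint, each induces a connected subgraph, and every pair is joined by at least one edge of G. Contracting each set to a single vertex therefore yields K_{4} as a minor, and since treewidth is minor-monotone, tw(G) ≥ tw(K_{4}) = 3. Hence tw(G) = 3 exactly.

3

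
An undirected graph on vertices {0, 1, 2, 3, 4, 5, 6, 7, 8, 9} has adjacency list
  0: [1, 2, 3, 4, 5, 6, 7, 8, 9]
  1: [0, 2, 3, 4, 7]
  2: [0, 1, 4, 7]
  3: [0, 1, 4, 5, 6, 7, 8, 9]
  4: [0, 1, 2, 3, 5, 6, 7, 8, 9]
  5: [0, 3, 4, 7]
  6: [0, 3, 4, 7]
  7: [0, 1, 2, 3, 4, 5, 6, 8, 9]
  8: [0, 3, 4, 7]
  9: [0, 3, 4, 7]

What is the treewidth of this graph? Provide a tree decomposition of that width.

Treewidth 4.
Bags: B1 = {0, 3, 4, 7, 8}  B2 = {0, 1, 3, 4, 7}  B3 = {0, 3, 4, 5, 7}  B4 = {0, 3, 4, 7, 9}  B5 = {0, 1, 2, 4, 7}  B6 = {0, 3, 4, 6, 7}
Tree: B1–B2, B2–B3, B1–B4, B2–B5, B4–B6

Each bag holds 5 vertices, so the decomposition has width 4, which upper-bounds the treewidth. Conversely, {0, 1, 2, 4, 7} is a clique of size 5, and the vertices of any clique must share a bag in every tree decomposition; so some bag has ≥ 5 vertices and tw(G) ≥ 4. Combining the bounds, tw(G) = 4.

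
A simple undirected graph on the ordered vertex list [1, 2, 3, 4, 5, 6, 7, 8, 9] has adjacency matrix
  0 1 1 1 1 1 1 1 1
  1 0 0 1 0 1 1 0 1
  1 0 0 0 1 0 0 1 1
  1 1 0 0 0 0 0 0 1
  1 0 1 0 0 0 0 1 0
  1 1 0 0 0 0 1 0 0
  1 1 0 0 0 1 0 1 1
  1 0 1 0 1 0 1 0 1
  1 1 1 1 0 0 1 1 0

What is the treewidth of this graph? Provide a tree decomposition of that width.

Every bag has size at most 4, so the width is 4 − 1 = 3 and tw(G) ≤ 3. On the other hand G contains the 4-clique {1, 3, 8, 9}. A clique must lie in a single bag of any decomposition, so no decomposition can have width below 3. Therefore the treewidth is 3.

Treewidth 3.
Bags: B1 = {1, 2, 7, 9}  B2 = {1, 2, 6, 7}  B3 = {1, 2, 4, 9}  B4 = {1, 7, 8, 9}  B5 = {1, 3, 8, 9}  B6 = {1, 3, 5, 8}
Tree: B1–B2, B1–B3, B1–B4, B4–B5, B5–B6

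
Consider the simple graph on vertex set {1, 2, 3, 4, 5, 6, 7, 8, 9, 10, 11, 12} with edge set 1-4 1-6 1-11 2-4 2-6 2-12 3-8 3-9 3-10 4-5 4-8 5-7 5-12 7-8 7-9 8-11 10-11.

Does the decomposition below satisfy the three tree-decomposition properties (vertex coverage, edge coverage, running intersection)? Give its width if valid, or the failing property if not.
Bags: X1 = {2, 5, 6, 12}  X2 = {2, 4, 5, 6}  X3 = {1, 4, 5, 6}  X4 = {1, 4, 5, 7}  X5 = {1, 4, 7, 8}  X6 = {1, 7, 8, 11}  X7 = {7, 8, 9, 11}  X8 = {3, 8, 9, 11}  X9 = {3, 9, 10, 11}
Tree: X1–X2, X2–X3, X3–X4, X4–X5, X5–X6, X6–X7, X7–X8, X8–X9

Vertex coverage: the bags together contain {1, 2, 3, 4, 5, 6, 7, 8, 9, 10, 11, 12}, the full vertex set. Edge coverage: each edge of G has both endpoints in at least one bag. Running intersection: for every vertex, the bags containing it form a connected subtree. All three properties hold, so this is a valid tree decomposition of width max|bag| − 1 = 3, and hence tw(G) ≤ 3.

Yes; width 3.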